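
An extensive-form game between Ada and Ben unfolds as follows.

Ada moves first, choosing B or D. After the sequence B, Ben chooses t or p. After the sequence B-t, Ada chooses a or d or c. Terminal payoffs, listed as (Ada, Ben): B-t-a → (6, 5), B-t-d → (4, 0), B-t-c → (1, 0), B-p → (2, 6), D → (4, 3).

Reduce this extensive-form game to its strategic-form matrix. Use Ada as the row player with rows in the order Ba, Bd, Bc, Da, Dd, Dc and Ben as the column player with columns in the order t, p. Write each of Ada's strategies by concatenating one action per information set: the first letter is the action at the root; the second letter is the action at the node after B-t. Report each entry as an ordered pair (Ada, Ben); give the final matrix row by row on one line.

Ba: (6,5) (2,6) | Bd: (4,0) (2,6) | Bc: (1,0) (2,6) | Da: (4,3) (4,3) | Dd: (4,3) (4,3) | Dc: (4,3) (4,3)

Row Ba: t→(6,5), p→(2,6)
Row Bd: t→(4,0), p→(2,6)
Row Bc: t→(1,0), p→(2,6)
Row Da: t→(4,3), p→(4,3)
Row Dd: t→(4,3), p→(4,3)
Row Dc: t→(4,3), p→(4,3)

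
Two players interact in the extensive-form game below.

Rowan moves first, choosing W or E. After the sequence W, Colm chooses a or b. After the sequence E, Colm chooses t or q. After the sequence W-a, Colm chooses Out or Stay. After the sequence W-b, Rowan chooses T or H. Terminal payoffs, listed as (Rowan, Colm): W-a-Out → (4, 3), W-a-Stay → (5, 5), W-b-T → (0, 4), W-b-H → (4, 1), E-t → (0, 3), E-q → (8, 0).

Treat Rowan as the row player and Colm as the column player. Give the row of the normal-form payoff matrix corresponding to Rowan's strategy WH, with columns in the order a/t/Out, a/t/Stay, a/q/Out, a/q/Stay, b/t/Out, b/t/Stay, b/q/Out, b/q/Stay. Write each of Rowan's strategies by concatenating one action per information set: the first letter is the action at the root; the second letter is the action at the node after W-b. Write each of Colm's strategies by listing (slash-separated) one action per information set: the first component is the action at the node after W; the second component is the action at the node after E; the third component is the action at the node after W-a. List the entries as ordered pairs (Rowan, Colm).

vs a/t/Out: Rowan plays W → Colm plays a at [W] → Colm plays Out at [W-a] → (4, 3)
vs a/t/Stay: Rowan plays W → Colm plays a at [W] → Colm plays Stay at [W-a] → (5, 5)
vs a/q/Out: Rowan plays W → Colm plays a at [W] → Colm plays Out at [W-a] → (4, 3)
vs a/q/Stay: Rowan plays W → Colm plays a at [W] → Colm plays Stay at [W-a] → (5, 5)
vs b/t/Out: Rowan plays W → Colm plays b at [W] → Rowan plays H at [W-b] → (4, 1)
vs b/t/Stay: Rowan plays W → Colm plays b at [W] → Rowan plays H at [W-b] → (4, 1)
vs b/q/Out: Rowan plays W → Colm plays b at [W] → Rowan plays H at [W-b] → (4, 1)
vs b/q/Stay: Rowan plays W → Colm plays b at [W] → Rowan plays H at [W-b] → (4, 1)

(4,3) (5,5) (4,3) (5,5) (4,1) (4,1) (4,1) (4,1)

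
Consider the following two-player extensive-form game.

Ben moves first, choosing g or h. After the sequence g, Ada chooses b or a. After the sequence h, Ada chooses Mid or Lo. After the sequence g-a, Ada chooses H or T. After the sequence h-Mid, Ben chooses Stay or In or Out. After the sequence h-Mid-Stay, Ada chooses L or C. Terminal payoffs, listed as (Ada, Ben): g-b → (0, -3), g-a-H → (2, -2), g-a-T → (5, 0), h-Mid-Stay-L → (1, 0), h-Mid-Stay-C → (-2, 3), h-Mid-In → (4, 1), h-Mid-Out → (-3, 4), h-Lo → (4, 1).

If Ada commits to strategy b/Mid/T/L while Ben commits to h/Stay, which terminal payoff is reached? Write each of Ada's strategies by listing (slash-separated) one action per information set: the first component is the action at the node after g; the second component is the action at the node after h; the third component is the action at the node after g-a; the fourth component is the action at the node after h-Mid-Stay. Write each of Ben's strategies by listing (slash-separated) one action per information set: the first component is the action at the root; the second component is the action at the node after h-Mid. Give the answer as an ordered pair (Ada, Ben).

(1, 0)

Trace the play path from the root:
  Ben plays h
  Ada plays Mid at [h]
  Ben plays Stay at [h-Mid]
  Ada plays L at [h-Mid-Stay]
→ terminal payoff (1, 0).
(Ada's choice at the node after g is never reached on this path, so it doesn't affect the outcome.)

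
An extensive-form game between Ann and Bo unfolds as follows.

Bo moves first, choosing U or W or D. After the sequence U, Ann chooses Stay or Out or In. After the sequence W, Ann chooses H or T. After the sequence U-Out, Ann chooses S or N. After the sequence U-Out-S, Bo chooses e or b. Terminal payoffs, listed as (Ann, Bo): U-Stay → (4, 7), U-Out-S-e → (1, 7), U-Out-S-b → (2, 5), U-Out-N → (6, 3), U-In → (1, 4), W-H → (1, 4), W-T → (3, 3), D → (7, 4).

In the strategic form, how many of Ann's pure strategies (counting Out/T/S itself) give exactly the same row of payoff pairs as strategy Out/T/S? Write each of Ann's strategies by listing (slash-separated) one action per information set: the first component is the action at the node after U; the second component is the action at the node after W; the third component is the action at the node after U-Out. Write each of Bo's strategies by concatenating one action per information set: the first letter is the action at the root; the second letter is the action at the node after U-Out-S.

Row for Out/T/S (columns Ue, Ub, We, Wb, De, Db): (1,7) (2,5) (3,3) (3,3) (7,4) (7,4).
Every one of Ann's information sets is on the play path for some reply by Bo when Ann follows Out/T/S.
Changing the action at any of them therefore changes at least one column, so only Out/T/S itself gives this row.

1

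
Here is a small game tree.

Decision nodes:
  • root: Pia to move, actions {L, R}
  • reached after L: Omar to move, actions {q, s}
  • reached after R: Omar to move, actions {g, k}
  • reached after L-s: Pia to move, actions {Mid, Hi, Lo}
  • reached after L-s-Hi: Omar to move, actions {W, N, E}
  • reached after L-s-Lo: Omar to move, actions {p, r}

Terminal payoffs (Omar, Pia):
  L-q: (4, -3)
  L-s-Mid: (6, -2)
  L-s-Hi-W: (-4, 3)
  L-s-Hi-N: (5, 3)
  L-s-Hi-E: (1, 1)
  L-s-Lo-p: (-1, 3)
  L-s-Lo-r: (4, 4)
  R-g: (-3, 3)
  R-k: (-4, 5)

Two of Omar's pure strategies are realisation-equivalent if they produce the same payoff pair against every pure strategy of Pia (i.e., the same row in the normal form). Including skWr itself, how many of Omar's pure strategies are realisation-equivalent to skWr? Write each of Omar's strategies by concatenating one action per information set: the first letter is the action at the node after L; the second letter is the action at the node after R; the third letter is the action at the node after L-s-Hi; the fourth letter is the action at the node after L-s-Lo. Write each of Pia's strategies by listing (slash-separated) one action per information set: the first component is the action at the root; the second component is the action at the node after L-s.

1

Row for skWr (columns L/Mid, L/Hi, L/Lo, R/Mid, R/Hi, R/Lo): (6,-2) (-4,3) (4,4) (-4,5) (-4,5) (-4,5).
Every one of Omar's information sets is on the play path for some reply by Pia when Omar follows skWr.
Changing the action at any of them therefore changes at least one column, so only skWr itself gives this row.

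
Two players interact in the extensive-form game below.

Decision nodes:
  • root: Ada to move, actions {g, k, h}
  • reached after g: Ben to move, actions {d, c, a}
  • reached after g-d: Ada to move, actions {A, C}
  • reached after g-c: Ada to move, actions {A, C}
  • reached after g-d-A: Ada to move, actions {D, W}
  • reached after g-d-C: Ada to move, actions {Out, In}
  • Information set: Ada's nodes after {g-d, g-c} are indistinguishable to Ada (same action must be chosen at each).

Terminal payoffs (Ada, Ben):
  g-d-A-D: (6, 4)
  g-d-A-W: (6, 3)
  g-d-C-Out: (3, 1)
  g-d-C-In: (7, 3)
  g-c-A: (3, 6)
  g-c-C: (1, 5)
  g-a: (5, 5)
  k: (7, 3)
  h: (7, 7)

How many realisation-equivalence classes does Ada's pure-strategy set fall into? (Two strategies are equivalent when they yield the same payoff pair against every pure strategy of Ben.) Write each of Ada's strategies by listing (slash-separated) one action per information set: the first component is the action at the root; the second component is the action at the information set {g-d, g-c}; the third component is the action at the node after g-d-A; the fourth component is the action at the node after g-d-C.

Ada has 24 pure strategies: g/A/D/Out, g/A/D/In, g/A/W/Out, g/A/W/In, g/C/D/Out, g/C/D/In, g/C/W/Out, g/C/W/In, k/A/D/Out, k/A/D/In, k/A/W/Out, k/A/W/In, k/C/D/Out, k/C/D/In, k/C/W/Out, k/C/W/In, h/A/D/Out, h/A/D/In, h/A/W/Out, h/A/W/In, h/C/D/Out, h/C/D/In, h/C/W/Out, h/C/W/In. Columns: d, c, a.
{g/A/D/Out, g/A/D/In} → row (6,4) (3,6) (5,5)
{g/A/W/Out, g/A/W/In} → row (6,3) (3,6) (5,5)
{g/C/D/Out, g/C/W/Out} → row (3,1) (1,5) (5,5)
{g/C/D/In, g/C/W/In} → row (7,3) (1,5) (5,5)
{k/A/D/Out, k/A/D/In, k/A/W/Out, k/A/W/In, k/C/D/Out, k/C/D/In, k/C/W/Out, k/C/W/In} → row (7,3) (7,3) (7,3)
{h/A/D/Out, h/A/D/In, h/A/W/Out, h/A/W/In, h/C/D/Out, h/C/D/In, h/C/W/Out, h/C/W/In} → row (7,7) (7,7) (7,7)
That's 6 distinct rows out of 24 strategies.

6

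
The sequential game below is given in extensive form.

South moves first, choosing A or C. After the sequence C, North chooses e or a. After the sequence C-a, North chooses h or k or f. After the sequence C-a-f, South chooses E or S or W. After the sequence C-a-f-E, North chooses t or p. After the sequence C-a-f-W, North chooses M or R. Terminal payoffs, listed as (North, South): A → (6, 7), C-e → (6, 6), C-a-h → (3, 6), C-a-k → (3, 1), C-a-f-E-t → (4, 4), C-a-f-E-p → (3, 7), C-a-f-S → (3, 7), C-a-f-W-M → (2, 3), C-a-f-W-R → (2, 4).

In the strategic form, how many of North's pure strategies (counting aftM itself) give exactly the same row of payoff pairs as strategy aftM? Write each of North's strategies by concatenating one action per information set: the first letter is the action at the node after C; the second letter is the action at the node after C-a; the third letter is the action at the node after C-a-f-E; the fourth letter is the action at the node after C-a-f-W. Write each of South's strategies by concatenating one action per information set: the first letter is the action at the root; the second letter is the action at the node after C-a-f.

1

Row for aftM (columns AE, AS, AW, CE, CS, CW): (6,7) (6,7) (6,7) (4,4) (3,7) (2,3).
Every one of North's information sets is on the play path for some reply by South when North follows aftM.
Changing the action at any of them therefore changes at least one column, so only aftM itself gives this row.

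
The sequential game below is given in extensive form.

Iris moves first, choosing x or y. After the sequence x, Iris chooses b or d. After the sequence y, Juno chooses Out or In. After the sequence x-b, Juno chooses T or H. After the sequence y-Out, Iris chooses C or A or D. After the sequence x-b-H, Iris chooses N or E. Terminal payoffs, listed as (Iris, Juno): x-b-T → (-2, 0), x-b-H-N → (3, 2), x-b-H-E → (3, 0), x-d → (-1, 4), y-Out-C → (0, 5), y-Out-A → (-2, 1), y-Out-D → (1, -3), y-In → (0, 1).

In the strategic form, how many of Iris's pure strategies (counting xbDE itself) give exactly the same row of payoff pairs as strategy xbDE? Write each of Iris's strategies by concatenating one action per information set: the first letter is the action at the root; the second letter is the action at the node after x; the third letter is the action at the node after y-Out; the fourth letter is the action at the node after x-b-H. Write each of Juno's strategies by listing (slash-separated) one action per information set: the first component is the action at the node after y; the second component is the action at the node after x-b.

Row for xbDE (columns Out/T, Out/H, In/T, In/H): (-2,0) (3,0) (-2,0) (3,0).
Under xbDE, Iris's choice at the node after y-Out can never be reached regardless of what Juno does, so varying those choices leaves every outcome unchanged.
Holding the reachable choices fixed and varying the unreachable one freely already gives 3 equivalent strategies.
No other strategy reproduces this row, so those 3 are the full class: xbCE, xbAE, xbDE.

3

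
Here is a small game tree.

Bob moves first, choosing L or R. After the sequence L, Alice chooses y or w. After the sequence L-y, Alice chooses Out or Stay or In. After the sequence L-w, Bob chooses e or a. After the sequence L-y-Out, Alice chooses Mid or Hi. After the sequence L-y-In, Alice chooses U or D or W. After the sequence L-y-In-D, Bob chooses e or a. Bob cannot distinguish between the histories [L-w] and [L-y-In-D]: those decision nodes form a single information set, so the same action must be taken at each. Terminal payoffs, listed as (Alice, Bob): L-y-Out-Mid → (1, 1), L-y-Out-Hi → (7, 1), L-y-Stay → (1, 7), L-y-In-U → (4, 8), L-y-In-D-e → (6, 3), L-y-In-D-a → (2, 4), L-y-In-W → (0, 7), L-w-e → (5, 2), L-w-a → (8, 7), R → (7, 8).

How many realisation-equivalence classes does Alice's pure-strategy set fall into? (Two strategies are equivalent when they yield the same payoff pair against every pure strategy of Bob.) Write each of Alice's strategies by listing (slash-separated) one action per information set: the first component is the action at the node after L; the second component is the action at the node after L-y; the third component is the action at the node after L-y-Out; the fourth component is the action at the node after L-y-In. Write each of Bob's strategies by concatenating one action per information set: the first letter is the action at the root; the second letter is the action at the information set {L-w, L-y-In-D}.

Alice has 36 pure strategies: y/Out/Mid/U, y/Out/Mid/D, y/Out/Mid/W, y/Out/Hi/U, y/Out/Hi/D, y/Out/Hi/W, y/Stay/Mid/U, y/Stay/Mid/D, y/Stay/Mid/W, y/Stay/Hi/U, y/Stay/Hi/D, y/Stay/Hi/W, y/In/Mid/U, y/In/Mid/D, y/In/Mid/W, y/In/Hi/U, y/In/Hi/D, y/In/Hi/W, w/Out/Mid/U, w/Out/Mid/D, w/Out/Mid/W, w/Out/Hi/U, w/Out/Hi/D, w/Out/Hi/W, w/Stay/Mid/U, w/Stay/Mid/D, w/Stay/Mid/W, w/Stay/Hi/U, w/Stay/Hi/D, w/Stay/Hi/W, w/In/Mid/U, w/In/Mid/D, w/In/Mid/W, w/In/Hi/U, w/In/Hi/D, w/In/Hi/W. Columns: Le, La, Re, Ra.
{y/Out/Mid/U, y/Out/Mid/D, y/Out/Mid/W} → row (1,1) (1,1) (7,8) (7,8)
{y/Out/Hi/U, y/Out/Hi/D, y/Out/Hi/W} → row (7,1) (7,1) (7,8) (7,8)
{y/Stay/Mid/U, y/Stay/Mid/D, y/Stay/Mid/W, y/Stay/Hi/U, y/Stay/Hi/D, y/Stay/Hi/W} → row (1,7) (1,7) (7,8) (7,8)
{y/In/Mid/U, y/In/Hi/U} → row (4,8) (4,8) (7,8) (7,8)
{y/In/Mid/D, y/In/Hi/D} → row (6,3) (2,4) (7,8) (7,8)
{y/In/Mid/W, y/In/Hi/W} → row (0,7) (0,7) (7,8) (7,8)
{w/Out/Mid/U, w/Out/Mid/D, w/Out/Mid/W, w/Out/Hi/U, w/Out/Hi/D, w/Out/Hi/W, w/Stay/Mid/U, w/Stay/Mid/D, w/Stay/Mid/W, w/Stay/Hi/U, w/Stay/Hi/D, w/Stay/Hi/W, w/In/Mid/U, w/In/Mid/D, w/In/Mid/W, w/In/Hi/U, w/In/Hi/D, w/In/Hi/W} → row (5,2) (8,7) (7,8) (7,8)
That's 7 distinct rows out of 36 strategies.

7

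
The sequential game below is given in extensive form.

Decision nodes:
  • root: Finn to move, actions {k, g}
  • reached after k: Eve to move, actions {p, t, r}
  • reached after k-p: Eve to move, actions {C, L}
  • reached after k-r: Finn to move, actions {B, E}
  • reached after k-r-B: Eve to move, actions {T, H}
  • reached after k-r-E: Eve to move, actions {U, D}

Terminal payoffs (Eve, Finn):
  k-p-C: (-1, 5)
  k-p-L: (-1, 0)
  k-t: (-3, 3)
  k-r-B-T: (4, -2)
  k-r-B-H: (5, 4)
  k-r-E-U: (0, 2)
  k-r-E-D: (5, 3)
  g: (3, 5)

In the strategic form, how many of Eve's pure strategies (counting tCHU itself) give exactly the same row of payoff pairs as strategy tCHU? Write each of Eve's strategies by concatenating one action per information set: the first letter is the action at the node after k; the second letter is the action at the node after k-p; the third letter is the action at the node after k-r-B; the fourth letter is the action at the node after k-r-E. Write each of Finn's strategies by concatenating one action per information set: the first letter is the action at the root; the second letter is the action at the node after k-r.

Row for tCHU (columns kB, kE, gB, gE): (-3,3) (-3,3) (3,5) (3,5).
Under tCHU, Eve's choice at the node after k-p and at the node after k-r-B and at the node after k-r-E can never be reached regardless of what Finn does, so varying those choices leaves every outcome unchanged.
Holding the reachable choices fixed and varying the unreachable ones freely already gives 2 × 2 × 2 = 8 equivalent strategies.
No other strategy reproduces this row, so those 8 are the full class: tCTU, tCTD, tCHU, tCHD, tLTU, tLTD, tLHU, tLHD.

8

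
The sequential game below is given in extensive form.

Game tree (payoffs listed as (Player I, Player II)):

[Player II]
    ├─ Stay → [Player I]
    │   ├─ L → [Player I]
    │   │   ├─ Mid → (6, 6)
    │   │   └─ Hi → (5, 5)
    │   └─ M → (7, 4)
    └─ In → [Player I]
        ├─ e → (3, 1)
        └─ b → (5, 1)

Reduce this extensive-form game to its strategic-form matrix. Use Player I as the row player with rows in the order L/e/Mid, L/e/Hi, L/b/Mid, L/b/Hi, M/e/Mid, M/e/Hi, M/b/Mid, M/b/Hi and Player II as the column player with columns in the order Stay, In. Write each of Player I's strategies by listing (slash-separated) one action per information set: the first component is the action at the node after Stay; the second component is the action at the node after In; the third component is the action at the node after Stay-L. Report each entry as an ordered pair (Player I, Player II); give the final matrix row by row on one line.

L/e/Mid: (6,6) (3,1) | L/e/Hi: (5,5) (3,1) | L/b/Mid: (6,6) (5,1) | L/b/Hi: (5,5) (5,1) | M/e/Mid: (7,4) (3,1) | M/e/Hi: (7,4) (3,1) | M/b/Mid: (7,4) (5,1) | M/b/Hi: (7,4) (5,1)

            Stay       In
L/e/Mid    (6,6)    (3,1)
 L/e/Hi    (5,5)    (3,1)
L/b/Mid    (6,6)    (5,1)
 L/b/Hi    (5,5)    (5,1)
M/e/Mid    (7,4)    (3,1)
 M/e/Hi    (7,4)    (3,1)
M/b/Mid    (7,4)    (5,1)
 M/b/Hi    (7,4)    (5,1)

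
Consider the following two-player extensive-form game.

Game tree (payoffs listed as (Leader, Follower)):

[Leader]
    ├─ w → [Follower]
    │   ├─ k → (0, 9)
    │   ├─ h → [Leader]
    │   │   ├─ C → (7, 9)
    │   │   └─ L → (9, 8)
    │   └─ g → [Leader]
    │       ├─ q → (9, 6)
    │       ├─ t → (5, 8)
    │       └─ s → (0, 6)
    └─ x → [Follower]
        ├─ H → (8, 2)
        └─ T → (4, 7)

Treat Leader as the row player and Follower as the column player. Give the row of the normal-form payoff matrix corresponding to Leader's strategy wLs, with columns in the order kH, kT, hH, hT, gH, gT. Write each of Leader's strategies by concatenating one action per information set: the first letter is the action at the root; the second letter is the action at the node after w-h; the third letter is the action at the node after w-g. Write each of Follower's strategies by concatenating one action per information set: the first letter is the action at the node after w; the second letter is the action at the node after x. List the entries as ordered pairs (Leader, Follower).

vs kH: Leader plays w → Follower plays k at [w] → (0, 9)
vs kT: Leader plays w → Follower plays k at [w] → (0, 9)
vs hH: Leader plays w → Follower plays h at [w] → Leader plays L at [w-h] → (9, 8)
vs hT: Leader plays w → Follower plays h at [w] → Leader plays L at [w-h] → (9, 8)
vs gH: Leader plays w → Follower plays g at [w] → Leader plays s at [w-g] → (0, 6)
vs gT: Leader plays w → Follower plays g at [w] → Leader plays s at [w-g] → (0, 6)

(0,9) (0,9) (9,8) (9,8) (0,6) (0,6)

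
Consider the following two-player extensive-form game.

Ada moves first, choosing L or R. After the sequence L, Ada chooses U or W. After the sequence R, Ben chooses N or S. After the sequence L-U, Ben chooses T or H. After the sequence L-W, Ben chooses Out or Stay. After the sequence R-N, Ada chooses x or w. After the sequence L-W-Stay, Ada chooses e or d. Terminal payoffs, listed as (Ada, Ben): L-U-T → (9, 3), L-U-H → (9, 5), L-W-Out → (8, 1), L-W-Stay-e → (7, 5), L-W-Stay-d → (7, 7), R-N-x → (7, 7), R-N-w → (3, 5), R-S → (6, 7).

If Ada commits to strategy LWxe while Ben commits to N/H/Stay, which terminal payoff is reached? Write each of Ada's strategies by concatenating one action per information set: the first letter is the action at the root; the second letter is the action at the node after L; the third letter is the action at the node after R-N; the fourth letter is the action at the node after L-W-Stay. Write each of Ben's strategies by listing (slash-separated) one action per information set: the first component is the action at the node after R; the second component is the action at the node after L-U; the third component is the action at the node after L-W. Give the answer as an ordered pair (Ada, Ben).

Trace the play path from the root:
  Ada plays L
  Ada plays W at [L]
  Ben plays Stay at [L-W]
  Ada plays e at [L-W-Stay]
→ terminal payoff (7, 5).
(Ada's choice at the node after R-N is never reached on this path, so it doesn't affect the outcome.)

(7, 5)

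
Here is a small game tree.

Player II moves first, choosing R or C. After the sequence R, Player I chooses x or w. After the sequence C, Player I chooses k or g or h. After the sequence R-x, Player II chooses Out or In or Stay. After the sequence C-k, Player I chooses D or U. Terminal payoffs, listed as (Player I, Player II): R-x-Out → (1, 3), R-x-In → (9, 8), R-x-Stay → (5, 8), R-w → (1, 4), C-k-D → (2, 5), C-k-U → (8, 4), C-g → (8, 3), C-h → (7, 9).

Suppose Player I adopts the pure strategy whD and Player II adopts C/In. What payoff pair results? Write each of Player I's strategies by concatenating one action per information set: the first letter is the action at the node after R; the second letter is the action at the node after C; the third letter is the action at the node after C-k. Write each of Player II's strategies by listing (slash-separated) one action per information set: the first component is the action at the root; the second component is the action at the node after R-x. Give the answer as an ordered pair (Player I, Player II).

Trace the play path from the root:
  Player II plays C
  Player I plays h at [C]
→ terminal payoff (7, 9).
(Player I's choice at the node after R is never reached on this path, so it doesn't affect the outcome.)

(7, 9)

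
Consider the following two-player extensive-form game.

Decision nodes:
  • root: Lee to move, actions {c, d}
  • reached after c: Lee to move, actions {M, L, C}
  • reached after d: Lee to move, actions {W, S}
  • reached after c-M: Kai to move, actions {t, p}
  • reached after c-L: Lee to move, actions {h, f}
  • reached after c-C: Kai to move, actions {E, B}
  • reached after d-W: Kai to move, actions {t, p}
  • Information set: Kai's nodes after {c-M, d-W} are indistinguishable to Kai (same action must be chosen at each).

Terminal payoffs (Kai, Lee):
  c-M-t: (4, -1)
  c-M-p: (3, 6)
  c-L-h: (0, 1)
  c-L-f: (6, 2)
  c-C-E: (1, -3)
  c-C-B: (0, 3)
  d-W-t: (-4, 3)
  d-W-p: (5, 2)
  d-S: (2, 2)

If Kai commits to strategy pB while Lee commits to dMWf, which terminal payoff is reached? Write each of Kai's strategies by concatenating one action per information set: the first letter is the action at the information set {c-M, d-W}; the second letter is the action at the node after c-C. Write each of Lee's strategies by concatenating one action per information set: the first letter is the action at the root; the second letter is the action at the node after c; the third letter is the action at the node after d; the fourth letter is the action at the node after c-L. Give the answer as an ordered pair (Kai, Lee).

(5, 2)

Trace the play path from the root:
  Lee plays d
  Lee plays W at [d]
  Kai plays p at [d-W]
→ terminal payoff (5, 2).
(Kai's choice at the node after c-C is never reached on this path, so it doesn't affect the outcome.)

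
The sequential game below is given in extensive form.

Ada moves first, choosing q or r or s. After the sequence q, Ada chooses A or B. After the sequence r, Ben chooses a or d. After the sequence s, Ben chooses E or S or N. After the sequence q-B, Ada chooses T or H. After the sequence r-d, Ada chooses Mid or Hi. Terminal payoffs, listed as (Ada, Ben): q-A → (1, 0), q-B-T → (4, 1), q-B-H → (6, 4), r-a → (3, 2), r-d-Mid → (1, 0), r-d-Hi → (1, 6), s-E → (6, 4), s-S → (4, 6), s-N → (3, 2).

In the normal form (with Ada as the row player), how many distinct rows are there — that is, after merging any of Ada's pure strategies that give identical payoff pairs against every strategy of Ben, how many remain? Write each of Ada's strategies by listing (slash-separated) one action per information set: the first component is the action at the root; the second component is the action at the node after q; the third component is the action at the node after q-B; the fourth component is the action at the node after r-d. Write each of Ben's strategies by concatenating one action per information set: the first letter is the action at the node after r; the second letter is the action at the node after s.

Ada has 24 pure strategies: q/A/T/Mid, q/A/T/Hi, q/A/H/Mid, q/A/H/Hi, q/B/T/Mid, q/B/T/Hi, q/B/H/Mid, q/B/H/Hi, r/A/T/Mid, r/A/T/Hi, r/A/H/Mid, r/A/H/Hi, r/B/T/Mid, r/B/T/Hi, r/B/H/Mid, r/B/H/Hi, s/A/T/Mid, s/A/T/Hi, s/A/H/Mid, s/A/H/Hi, s/B/T/Mid, s/B/T/Hi, s/B/H/Mid, s/B/H/Hi. Columns: aE, aS, aN, dE, dS, dN.
{q/A/T/Mid, q/A/T/Hi, q/A/H/Mid, q/A/H/Hi} → row (1,0) (1,0) (1,0) (1,0) (1,0) (1,0)
{q/B/T/Mid, q/B/T/Hi} → row (4,1) (4,1) (4,1) (4,1) (4,1) (4,1)
{q/B/H/Mid, q/B/H/Hi} → row (6,4) (6,4) (6,4) (6,4) (6,4) (6,4)
{r/A/T/Mid, r/A/H/Mid, r/B/T/Mid, r/B/H/Mid} → row (3,2) (3,2) (3,2) (1,0) (1,0) (1,0)
{r/A/T/Hi, r/A/H/Hi, r/B/T/Hi, r/B/H/Hi} → row (3,2) (3,2) (3,2) (1,6) (1,6) (1,6)
{s/A/T/Mid, s/A/T/Hi, s/A/H/Mid, s/A/H/Hi, s/B/T/Mid, s/B/T/Hi, s/B/H/Mid, s/B/H/Hi} → row (6,4) (4,6) (3,2) (6,4) (4,6) (3,2)
That's 6 distinct rows out of 24 strategies.

6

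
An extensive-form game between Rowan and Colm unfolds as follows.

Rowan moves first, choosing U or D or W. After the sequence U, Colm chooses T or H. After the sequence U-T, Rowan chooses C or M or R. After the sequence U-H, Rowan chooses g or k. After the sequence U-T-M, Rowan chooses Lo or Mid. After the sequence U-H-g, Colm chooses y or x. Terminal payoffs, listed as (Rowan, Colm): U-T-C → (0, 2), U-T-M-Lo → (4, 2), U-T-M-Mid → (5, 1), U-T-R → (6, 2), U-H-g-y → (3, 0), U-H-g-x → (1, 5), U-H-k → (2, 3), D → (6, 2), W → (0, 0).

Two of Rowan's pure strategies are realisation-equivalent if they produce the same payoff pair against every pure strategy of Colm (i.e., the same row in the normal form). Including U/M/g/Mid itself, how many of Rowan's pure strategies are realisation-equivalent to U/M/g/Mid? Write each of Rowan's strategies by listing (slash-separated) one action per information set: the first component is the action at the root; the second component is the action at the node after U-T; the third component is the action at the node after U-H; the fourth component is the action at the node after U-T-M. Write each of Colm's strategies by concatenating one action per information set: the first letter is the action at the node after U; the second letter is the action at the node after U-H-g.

1

Row for U/M/g/Mid (columns Ty, Tx, Hy, Hx): (5,1) (5,1) (3,0) (1,5).
Every one of Rowan's information sets is on the play path for some reply by Colm when Rowan follows U/M/g/Mid.
Changing the action at any of them therefore changes at least one column, so only U/M/g/Mid itself gives this row.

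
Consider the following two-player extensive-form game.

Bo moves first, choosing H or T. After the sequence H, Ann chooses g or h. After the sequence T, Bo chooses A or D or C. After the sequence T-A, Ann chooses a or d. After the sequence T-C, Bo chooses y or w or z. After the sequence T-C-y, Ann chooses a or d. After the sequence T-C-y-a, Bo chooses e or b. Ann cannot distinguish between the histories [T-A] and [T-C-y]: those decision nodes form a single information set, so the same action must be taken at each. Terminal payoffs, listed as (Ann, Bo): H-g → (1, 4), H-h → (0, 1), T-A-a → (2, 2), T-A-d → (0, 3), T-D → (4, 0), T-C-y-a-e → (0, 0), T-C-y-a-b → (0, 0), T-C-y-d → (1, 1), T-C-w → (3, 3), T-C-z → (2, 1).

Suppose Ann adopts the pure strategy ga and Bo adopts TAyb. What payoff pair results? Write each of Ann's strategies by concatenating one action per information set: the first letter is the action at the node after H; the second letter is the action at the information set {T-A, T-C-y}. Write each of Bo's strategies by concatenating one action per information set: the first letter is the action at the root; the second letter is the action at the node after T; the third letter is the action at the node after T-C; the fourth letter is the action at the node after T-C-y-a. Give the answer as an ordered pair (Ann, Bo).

(2, 2)

Trace the play path from the root:
  Bo plays T
  Bo plays A at [T]
  Ann plays a at [T-A]
→ terminal payoff (2, 2).
(Ann's choice at the node after H is never reached on this path, so it doesn't affect the outcome.)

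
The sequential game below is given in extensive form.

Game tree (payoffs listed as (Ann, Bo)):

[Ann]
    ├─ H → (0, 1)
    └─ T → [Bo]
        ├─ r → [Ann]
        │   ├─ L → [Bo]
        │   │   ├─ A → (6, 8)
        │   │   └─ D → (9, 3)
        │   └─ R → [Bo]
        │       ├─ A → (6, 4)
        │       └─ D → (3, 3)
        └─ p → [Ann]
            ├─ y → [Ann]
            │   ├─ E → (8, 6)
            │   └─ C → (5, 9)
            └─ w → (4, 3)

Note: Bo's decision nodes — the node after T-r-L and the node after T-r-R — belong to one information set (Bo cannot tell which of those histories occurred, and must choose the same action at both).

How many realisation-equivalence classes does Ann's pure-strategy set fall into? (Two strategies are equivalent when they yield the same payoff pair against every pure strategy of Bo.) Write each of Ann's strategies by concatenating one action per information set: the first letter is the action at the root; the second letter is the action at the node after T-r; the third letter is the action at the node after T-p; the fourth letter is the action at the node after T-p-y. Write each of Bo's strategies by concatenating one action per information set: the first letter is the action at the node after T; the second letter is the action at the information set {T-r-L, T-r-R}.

Ann has 16 pure strategies: HLyE, HLyC, HLwE, HLwC, HRyE, HRyC, HRwE, HRwC, TLyE, TLyC, TLwE, TLwC, TRyE, TRyC, TRwE, TRwC. Columns: rA, rD, pA, pD.
{HLyE, HLyC, HLwE, HLwC, HRyE, HRyC, HRwE, HRwC} → row (0,1) (0,1) (0,1) (0,1)
{TLyE} → row (6,8) (9,3) (8,6) (8,6)
{TLyC} → row (6,8) (9,3) (5,9) (5,9)
{TLwE, TLwC} → row (6,8) (9,3) (4,3) (4,3)
{TRyE} → row (6,4) (3,3) (8,6) (8,6)
{TRyC} → row (6,4) (3,3) (5,9) (5,9)
{TRwE, TRwC} → row (6,4) (3,3) (4,3) (4,3)
That's 7 distinct rows out of 16 strategies.

7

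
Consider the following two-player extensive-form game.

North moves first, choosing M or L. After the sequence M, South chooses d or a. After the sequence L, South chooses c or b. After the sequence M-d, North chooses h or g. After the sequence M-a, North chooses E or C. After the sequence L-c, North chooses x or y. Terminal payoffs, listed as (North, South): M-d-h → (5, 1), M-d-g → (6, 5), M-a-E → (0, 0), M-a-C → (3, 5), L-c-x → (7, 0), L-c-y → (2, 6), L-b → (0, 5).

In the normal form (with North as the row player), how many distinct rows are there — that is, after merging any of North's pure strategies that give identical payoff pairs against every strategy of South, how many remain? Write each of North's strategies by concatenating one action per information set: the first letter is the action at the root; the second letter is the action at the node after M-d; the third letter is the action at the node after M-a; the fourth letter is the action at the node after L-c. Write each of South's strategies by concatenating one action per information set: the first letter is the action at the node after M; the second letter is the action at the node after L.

North has 16 pure strategies: MhEx, MhEy, MhCx, MhCy, MgEx, MgEy, MgCx, MgCy, LhEx, LhEy, LhCx, LhCy, LgEx, LgEy, LgCx, LgCy. Columns: dc, db, ac, ab.
{MhEx, MhEy} → row (5,1) (5,1) (0,0) (0,0)
{MhCx, MhCy} → row (5,1) (5,1) (3,5) (3,5)
{MgEx, MgEy} → row (6,5) (6,5) (0,0) (0,0)
{MgCx, MgCy} → row (6,5) (6,5) (3,5) (3,5)
{LhEx, LhCx, LgEx, LgCx} → row (7,0) (0,5) (7,0) (0,5)
{LhEy, LhCy, LgEy, LgCy} → row (2,6) (0,5) (2,6) (0,5)
That's 6 distinct rows out of 16 strategies.

6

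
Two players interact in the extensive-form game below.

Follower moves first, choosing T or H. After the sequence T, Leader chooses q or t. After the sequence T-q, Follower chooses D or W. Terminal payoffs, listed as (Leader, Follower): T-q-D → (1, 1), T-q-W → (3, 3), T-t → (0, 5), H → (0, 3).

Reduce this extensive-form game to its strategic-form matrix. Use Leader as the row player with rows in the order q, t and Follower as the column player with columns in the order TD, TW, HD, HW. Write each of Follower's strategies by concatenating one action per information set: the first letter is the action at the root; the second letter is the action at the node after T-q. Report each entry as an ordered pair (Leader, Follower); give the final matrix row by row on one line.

Row q: TD→(1,1), TW→(3,3), HD→(0,3), HW→(0,3)
Row t: TD→(0,5), TW→(0,5), HD→(0,3), HW→(0,3)

q: (1,1) (3,3) (0,3) (0,3) | t: (0,5) (0,5) (0,3) (0,3)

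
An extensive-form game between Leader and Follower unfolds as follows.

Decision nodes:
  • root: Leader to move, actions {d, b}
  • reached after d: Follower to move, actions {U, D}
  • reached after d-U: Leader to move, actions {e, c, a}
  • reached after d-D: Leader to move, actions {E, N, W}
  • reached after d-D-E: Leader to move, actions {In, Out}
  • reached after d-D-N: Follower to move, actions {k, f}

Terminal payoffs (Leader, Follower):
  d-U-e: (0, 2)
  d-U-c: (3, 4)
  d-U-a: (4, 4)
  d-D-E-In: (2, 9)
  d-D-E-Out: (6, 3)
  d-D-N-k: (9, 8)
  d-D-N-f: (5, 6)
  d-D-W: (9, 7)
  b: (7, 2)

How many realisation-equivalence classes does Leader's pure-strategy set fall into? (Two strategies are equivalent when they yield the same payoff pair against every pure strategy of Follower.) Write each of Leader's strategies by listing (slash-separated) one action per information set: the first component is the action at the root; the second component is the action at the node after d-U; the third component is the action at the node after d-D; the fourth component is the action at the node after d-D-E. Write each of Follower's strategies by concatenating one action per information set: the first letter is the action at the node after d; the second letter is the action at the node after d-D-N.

Leader has 36 pure strategies: d/e/E/In, d/e/E/Out, d/e/N/In, d/e/N/Out, d/e/W/In, d/e/W/Out, d/c/E/In, d/c/E/Out, d/c/N/In, d/c/N/Out, d/c/W/In, d/c/W/Out, d/a/E/In, d/a/E/Out, d/a/N/In, d/a/N/Out, d/a/W/In, d/a/W/Out, b/e/E/In, b/e/E/Out, b/e/N/In, b/e/N/Out, b/e/W/In, b/e/W/Out, b/c/E/In, b/c/E/Out, b/c/N/In, b/c/N/Out, b/c/W/In, b/c/W/Out, b/a/E/In, b/a/E/Out, b/a/N/In, b/a/N/Out, b/a/W/In, b/a/W/Out. Columns: Uk, Uf, Dk, Df.
{d/e/E/In} → row (0,2) (0,2) (2,9) (2,9)
{d/e/E/Out} → row (0,2) (0,2) (6,3) (6,3)
{d/e/N/In, d/e/N/Out} → row (0,2) (0,2) (9,8) (5,6)
{d/e/W/In, d/e/W/Out} → row (0,2) (0,2) (9,7) (9,7)
{d/c/E/In} → row (3,4) (3,4) (2,9) (2,9)
{d/c/E/Out} → row (3,4) (3,4) (6,3) (6,3)
{d/c/N/In, d/c/N/Out} → row (3,4) (3,4) (9,8) (5,6)
{d/c/W/In, d/c/W/Out} → row (3,4) (3,4) (9,7) (9,7)
{d/a/E/In} → row (4,4) (4,4) (2,9) (2,9)
{d/a/E/Out} → row (4,4) (4,4) (6,3) (6,3)
{d/a/N/In, d/a/N/Out} → row (4,4) (4,4) (9,8) (5,6)
{d/a/W/In, d/a/W/Out} → row (4,4) (4,4) (9,7) (9,7)
{b/e/E/In, b/e/E/Out, b/e/N/In, b/e/N/Out, b/e/W/In, b/e/W/Out, b/c/E/In, b/c/E/Out, b/c/N/In, b/c/N/Out, b/c/W/In, b/c/W/Out, b/a/E/In, b/a/E/Out, b/a/N/In, b/a/N/Out, b/a/W/In, b/a/W/Out} → row (7,2) (7,2) (7,2) (7,2)
That's 13 distinct rows out of 36 strategies.

13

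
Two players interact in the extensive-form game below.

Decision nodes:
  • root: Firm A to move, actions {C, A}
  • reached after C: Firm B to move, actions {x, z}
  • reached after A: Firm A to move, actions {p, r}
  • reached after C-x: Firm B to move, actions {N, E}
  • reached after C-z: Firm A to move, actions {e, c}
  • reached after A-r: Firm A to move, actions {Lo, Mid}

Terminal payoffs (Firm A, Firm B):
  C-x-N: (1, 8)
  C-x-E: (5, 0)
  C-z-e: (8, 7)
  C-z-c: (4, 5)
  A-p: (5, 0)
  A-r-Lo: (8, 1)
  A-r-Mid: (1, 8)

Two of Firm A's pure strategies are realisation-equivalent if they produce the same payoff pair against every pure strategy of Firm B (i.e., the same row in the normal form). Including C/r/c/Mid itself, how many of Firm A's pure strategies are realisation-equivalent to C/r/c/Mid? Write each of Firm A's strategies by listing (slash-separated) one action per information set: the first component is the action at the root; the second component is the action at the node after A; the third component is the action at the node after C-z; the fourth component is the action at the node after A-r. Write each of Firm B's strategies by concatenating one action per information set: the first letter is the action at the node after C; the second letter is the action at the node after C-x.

Row for C/r/c/Mid (columns xN, xE, zN, zE): (1,8) (5,0) (4,5) (4,5).
Under C/r/c/Mid, Firm A's choice at the node after A and at the node after A-r can never be reached regardless of what Firm B does, so varying those choices leaves every outcome unchanged.
Holding the reachable choices fixed and varying the unreachable ones freely already gives 2 × 2 = 4 equivalent strategies.
No other strategy reproduces this row, so those 4 are the full class: C/p/c/Lo, C/p/c/Mid, C/r/c/Lo, C/r/c/Mid.

4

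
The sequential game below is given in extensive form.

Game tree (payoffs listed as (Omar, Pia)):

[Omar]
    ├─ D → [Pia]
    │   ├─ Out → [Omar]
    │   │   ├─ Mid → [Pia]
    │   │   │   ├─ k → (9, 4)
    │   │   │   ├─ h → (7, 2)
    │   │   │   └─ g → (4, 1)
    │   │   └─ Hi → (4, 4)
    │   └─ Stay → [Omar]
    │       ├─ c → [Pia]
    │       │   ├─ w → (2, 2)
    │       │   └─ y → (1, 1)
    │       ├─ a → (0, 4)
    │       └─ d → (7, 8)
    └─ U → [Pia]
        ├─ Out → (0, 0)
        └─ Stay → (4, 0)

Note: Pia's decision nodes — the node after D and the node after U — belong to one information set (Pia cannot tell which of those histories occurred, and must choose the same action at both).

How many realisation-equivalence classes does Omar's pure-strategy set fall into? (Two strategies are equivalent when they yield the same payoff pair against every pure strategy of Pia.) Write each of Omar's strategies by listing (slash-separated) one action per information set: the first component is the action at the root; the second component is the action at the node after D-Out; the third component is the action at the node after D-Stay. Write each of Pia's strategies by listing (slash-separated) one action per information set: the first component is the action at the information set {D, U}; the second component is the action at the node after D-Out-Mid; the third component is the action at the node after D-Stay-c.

7

Omar has 12 pure strategies: D/Mid/c, D/Mid/a, D/Mid/d, D/Hi/c, D/Hi/a, D/Hi/d, U/Mid/c, U/Mid/a, U/Mid/d, U/Hi/c, U/Hi/a, U/Hi/d. Columns: Out/k/w, Out/k/y, Out/h/w, Out/h/y, Out/g/w, Out/g/y, Stay/k/w, Stay/k/y, Stay/h/w, Stay/h/y, Stay/g/w, Stay/g/y.
{D/Mid/c} → row (9,4) (9,4) (7,2) (7,2) (4,1) (4,1) (2,2) (1,1) (2,2) (1,1) (2,2) (1,1)
{D/Mid/a} → row (9,4) (9,4) (7,2) (7,2) (4,1) (4,1) (0,4) (0,4) (0,4) (0,4) (0,4) (0,4)
{D/Mid/d} → row (9,4) (9,4) (7,2) (7,2) (4,1) (4,1) (7,8) (7,8) (7,8) (7,8) (7,8) (7,8)
{D/Hi/c} → row (4,4) (4,4) (4,4) (4,4) (4,4) (4,4) (2,2) (1,1) (2,2) (1,1) (2,2) (1,1)
{D/Hi/a} → row (4,4) (4,4) (4,4) (4,4) (4,4) (4,4) (0,4) (0,4) (0,4) (0,4) (0,4) (0,4)
{D/Hi/d} → row (4,4) (4,4) (4,4) (4,4) (4,4) (4,4) (7,8) (7,8) (7,8) (7,8) (7,8) (7,8)
{U/Mid/c, U/Mid/a, U/Mid/d, U/Hi/c, U/Hi/a, U/Hi/d} → row (0,0) (0,0) (0,0) (0,0) (0,0) (0,0) (4,0) (4,0) (4,0) (4,0) (4,0) (4,0)
That's 7 distinct rows out of 12 strategies.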